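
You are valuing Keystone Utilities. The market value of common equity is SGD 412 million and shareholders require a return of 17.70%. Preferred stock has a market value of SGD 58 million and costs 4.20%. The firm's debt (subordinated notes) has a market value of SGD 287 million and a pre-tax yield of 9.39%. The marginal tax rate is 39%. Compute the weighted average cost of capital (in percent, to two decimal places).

Total capital V = 412 + 58 + 287 = 757.
Equity: weight = 412/757 = 0.5443; cost = 17.7%.
Preferred: weight = 58/757 = 0.0766; cost = 4.2%.
Subordinated notes: weight = 287/757 = 0.3791; after-tax cost = 9.39% × (1 − 39%) = 5.7279%.
WACC = 0.5443 × 17.7000% + 0.0766 × 4.2000% + 0.3791 × 5.7279% = 12.1267%.

12.13%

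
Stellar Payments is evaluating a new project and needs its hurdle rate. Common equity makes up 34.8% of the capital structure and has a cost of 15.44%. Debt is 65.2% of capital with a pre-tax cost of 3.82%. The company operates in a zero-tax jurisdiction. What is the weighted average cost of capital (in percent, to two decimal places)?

After-tax cost of debt = 3.82% × (1 − 0%) = 3.8200%.
WACC = 0.348 × 15.4400% + 0.652 × 3.8200% = 7.8638%.

7.86%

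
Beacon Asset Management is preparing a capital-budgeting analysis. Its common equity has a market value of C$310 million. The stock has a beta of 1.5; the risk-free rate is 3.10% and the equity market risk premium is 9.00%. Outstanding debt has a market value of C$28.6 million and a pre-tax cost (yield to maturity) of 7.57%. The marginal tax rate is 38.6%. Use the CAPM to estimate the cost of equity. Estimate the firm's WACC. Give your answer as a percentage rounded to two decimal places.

Cost of equity via CAPM: Re = 3.1% + 1.5 × 9.0% = 16.6000%.
Total capital V = 310 + 28.6 = 338.6.
Equity: weight = 310/338.6 = 0.9155; cost = 16.6%.
Debt: weight = 28.6/338.6 = 0.0845; after-tax cost = 7.57% × (1 − 38.6%) = 4.6480%.
WACC = 0.9155 × 16.6000% + 0.0845 × 4.6480% = 15.5905%.

15.59%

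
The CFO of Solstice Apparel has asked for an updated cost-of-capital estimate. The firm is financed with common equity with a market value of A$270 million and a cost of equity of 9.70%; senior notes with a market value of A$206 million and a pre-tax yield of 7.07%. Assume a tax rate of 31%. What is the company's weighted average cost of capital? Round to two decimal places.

7.61%

Total capital V = 270 + 206 = 476.
Equity: weight = 270/476 = 0.5672; cost = 9.7%.
Senior notes: weight = 206/476 = 0.4328; after-tax cost = 7.07% × (1 − 31%) = 4.8783%.
WACC = 0.5672 × 9.7000% + 0.4328 × 4.8783% = 7.6133%.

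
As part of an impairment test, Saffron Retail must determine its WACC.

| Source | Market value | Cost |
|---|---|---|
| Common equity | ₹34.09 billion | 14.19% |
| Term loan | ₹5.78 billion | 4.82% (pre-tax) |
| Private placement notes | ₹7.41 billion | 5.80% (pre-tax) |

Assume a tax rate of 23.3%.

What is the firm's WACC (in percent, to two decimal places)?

11.38%

Total capital V = 34.09 + 5.78 + 7.41 = 47.28.
Equity: weight = 34.09/47.28 = 0.7210; cost = 14.19%.
Term loan: weight = 5.78/47.28 = 0.1223; after-tax cost = 4.82% × (1 − 23.3%) = 3.6969%.
Private placement notes: weight = 7.41/47.28 = 0.1567; after-tax cost = 5.8% × (1 − 23.3%) = 4.4486%.
WACC = 0.7210 × 14.1900% + 0.1223 × 3.6969% + 0.1567 × 4.4486% = 11.3805%.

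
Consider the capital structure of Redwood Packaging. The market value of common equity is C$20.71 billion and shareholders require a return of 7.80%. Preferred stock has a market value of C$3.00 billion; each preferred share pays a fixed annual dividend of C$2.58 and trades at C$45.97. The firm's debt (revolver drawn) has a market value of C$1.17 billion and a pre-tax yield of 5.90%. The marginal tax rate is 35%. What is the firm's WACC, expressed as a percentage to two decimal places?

7.35%

Cost of preferred: Rp = 2.58 / 45.97 = 5.6124%.
Total capital V = 20.71 + 3 + 1.17 = 24.88.
Equity: weight = 20.71/24.88 = 0.8324; cost = 7.8%.
Preferred: weight = 3/24.88 = 0.1206; cost = 5.6124%.
Revolver drawn: weight = 1.17/24.88 = 0.0470; after-tax cost = 5.9% × (1 − 35%) = 3.8350%.
WACC = 0.8324 × 7.8000% + 0.1206 × 5.6124% + 0.0470 × 3.8350% = 7.3498%.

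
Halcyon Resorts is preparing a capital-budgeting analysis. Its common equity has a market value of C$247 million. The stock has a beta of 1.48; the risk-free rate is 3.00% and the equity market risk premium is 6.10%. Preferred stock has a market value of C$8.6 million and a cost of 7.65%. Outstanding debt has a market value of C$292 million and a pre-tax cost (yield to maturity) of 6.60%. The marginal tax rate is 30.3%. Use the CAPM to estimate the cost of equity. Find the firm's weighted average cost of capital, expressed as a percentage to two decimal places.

8.00%

Cost of equity via CAPM: Re = 3.0% + 1.48 × 6.1% = 12.0280%.
Total capital V = 247 + 8.6 + 292 = 547.6.
Equity: weight = 247/547.6 = 0.4511; cost = 12.028%.
Preferred: weight = 8.6/547.6 = 0.0157; cost = 7.65%.
Debt: weight = 292/547.6 = 0.5332; after-tax cost = 6.6% × (1 − 30.3%) = 4.6002%.
WACC = 0.4511 × 12.0280% + 0.0157 × 7.6500% + 0.5332 × 4.6002% = 7.9985%.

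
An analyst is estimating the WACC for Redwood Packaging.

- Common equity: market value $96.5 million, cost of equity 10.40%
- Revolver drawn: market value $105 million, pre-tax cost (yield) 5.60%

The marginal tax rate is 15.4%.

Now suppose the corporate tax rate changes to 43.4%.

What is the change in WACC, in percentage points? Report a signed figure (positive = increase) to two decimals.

-0.82 pp

Current WACC:
Total capital V = 96.5 + 105 = 201.5.
Equity: weight = 96.5/201.5 = 0.4789; cost = 10.4%.
Revolver drawn: weight = 105/201.5 = 0.5211; after-tax cost = 5.6% × (1 − 15.4%) = 4.7376%.
WACC = 0.4789 × 10.4000% + 0.5211 × 4.7376% = 7.4494%.
After the change:
Total capital V = 96.5 + 105 = 201.5.
Equity: weight = 96.5/201.5 = 0.4789; cost = 10.4%.
Revolver drawn: weight = 105/201.5 = 0.5211; after-tax cost = 5.6% × (1 − 43.4%) = 3.1696%.
WACC = 0.4789 × 10.4000% + 0.5211 × 3.1696% = 6.6323%.
Change in WACC = 6.6323% − 7.4494% = -0.8171 pp.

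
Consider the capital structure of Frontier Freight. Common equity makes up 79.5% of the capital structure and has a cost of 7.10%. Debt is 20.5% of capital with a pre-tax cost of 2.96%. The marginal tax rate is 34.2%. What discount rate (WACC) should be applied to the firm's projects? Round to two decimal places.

6.04%

After-tax cost of debt = 2.96% × (1 − 34.2%) = 1.9477%.
WACC = 0.795 × 7.1000% + 0.205 × 1.9477% = 6.0438%.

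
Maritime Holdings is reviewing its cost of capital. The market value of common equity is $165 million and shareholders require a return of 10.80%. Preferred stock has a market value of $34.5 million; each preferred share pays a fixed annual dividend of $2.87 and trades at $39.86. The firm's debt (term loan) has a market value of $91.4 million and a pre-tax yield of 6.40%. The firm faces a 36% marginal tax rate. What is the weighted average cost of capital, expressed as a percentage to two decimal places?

Cost of preferred: Rp = 2.87 / 39.86 = 7.2002%.
Total capital V = 165 + 34.5 + 91.4 = 290.9.
Equity: weight = 165/290.9 = 0.5672; cost = 10.8%.
Preferred: weight = 34.5/290.9 = 0.1186; cost = 7.2002%.
Term loan: weight = 91.4/290.9 = 0.3142; after-tax cost = 6.4% × (1 − 36%) = 4.0960%.
WACC = 0.5672 × 10.8000% + 0.1186 × 7.2002% + 0.3142 × 4.0960% = 8.2667%.

8.27%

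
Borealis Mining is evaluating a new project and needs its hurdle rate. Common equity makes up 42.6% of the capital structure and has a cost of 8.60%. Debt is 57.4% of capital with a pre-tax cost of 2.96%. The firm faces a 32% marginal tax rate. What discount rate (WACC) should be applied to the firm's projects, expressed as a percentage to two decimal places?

After-tax cost of debt = 2.96% × (1 − 32%) = 2.0128%.
WACC = 0.426 × 8.6000% + 0.574 × 2.0128% = 4.8189%.

4.82%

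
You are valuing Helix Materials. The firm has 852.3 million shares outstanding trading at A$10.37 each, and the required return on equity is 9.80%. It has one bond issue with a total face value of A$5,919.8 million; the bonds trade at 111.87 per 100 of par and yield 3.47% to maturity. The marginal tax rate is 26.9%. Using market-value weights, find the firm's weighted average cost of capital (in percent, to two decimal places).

Market value of equity E = 10.37 × 852.3m = 8838.351m. Market value of debt D = 5919.8m × 111.87/100 = 6622.48026m.
Total capital V = 8838.351 + 6622.48026 = 15460.83126.
Equity: weight = 8838.351/15460.83126 = 0.5717; cost = 9.8%.
Bonds outstanding: weight = 6622.48026/15460.83126 = 0.4283; after-tax cost = 3.47% × (1 − 26.9%) = 2.5366%.
WACC = 0.5717 × 9.8000% + 0.4283 × 2.5366% = 6.6888%.

6.69%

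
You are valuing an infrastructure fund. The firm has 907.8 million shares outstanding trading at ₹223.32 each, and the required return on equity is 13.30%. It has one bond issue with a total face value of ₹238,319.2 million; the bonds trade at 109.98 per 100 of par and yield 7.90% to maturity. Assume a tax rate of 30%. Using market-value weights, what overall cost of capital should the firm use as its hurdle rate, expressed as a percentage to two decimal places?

Market value of equity E = 223.32 × 907.8m = 202729.896m. Market value of debt D = 238319.2m × 109.98/100 = 262103.45616m.
Total capital V = 202729.896 + 262103.45616 = 464833.35216.
Equity: weight = 202729.896/464833.35216 = 0.4361; cost = 13.3%.
Bonds outstanding: weight = 262103.45616/464833.35216 = 0.5639; after-tax cost = 7.9% × (1 − 30%) = 5.5300%.
WACC = 0.4361 × 13.3000% + 0.5639 × 5.5300% = 8.9188%.

8.92%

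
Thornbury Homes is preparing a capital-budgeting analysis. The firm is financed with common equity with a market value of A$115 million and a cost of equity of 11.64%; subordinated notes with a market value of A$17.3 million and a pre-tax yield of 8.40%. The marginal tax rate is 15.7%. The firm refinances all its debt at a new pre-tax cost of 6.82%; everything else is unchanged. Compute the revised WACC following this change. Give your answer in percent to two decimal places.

10.87%

After the change:
Total capital V = 115 + 17.3 = 132.3.
Equity: weight = 115/132.3 = 0.8692; cost = 11.64%.
Subordinated notes: weight = 17.3/132.3 = 0.1308; after-tax cost = 6.82% × (1 − 15.7%) = 5.7493%.
WACC = 0.8692 × 11.6400% + 0.1308 × 5.7493% = 10.8697%.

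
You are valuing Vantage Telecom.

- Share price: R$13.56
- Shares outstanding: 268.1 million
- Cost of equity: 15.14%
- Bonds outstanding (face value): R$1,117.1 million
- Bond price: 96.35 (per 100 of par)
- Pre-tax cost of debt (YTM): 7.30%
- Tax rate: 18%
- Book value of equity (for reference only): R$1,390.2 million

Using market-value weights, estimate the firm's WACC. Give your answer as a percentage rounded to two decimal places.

Market value of equity E = 13.56 × 268.1m = 3635.436m. Market value of debt D = 1117.1m × 96.35/100 = 1076.32585m.
Total capital V = 3635.436 + 1076.32585 = 4711.76185.
Equity: weight = 3635.436/4711.76185 = 0.7716; cost = 15.14%.
Bonds outstanding: weight = 1076.32585/4711.76185 = 0.2284; after-tax cost = 7.3% × (1 − 18%) = 5.9860%.
WACC = 0.7716 × 15.1400% + 0.2284 × 5.9860% = 13.0489%.

13.05%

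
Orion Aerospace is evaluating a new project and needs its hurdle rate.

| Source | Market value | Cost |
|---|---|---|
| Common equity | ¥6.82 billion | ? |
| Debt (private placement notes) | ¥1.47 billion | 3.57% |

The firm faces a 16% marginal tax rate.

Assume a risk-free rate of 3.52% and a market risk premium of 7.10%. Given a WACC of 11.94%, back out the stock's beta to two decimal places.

1.46

Total capital V = 6.82 + 1.47 = 8.29.
Equity weight = 6.82/8.29 = 0.8227.
Private placement notes weight = 1.47/8.29 = 0.1773.
Debt contribution = 0.1773 × 3.57% × (1 − 16%) = 0.5318%.
Required equity contribution = 11.94% − 0.5318% = 11.4082%  ⇒  Re = 13.8672%.
CAPM: 13.8672% = 3.52% + β × 7.1%  ⇒  β = 1.4574.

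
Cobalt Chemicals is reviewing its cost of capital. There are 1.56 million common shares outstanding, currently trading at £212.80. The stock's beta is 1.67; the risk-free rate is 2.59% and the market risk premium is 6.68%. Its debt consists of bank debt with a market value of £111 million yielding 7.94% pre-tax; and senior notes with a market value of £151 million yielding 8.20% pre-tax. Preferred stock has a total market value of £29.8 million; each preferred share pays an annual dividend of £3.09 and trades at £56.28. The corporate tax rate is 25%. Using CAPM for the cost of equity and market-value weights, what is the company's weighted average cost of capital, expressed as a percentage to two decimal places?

Cost of equity via CAPM: Re = 2.59% + 1.67 × 6.68% = 13.7456%.
Cost of preferred: Rp = 3.09 / 56.28 = 5.4904%.
Market value of equity E = 212.8 × 1.56m = 331.968m.
Total capital V = 331.968 + 29.8 + 111 + 151 = 623.768.
Equity: weight = 331.968/623.768 = 0.5322; cost = 13.7456%.
Preferred: weight = 29.8/623.768 = 0.0478; cost = 5.4904%.
Bank debt: weight = 111/623.768 = 0.1780; after-tax cost = 7.94% × (1 − 25%) = 5.9550%.
Senior notes: weight = 151/623.768 = 0.2421; after-tax cost = 8.2% × (1 − 25%) = 6.1500%.
WACC = 0.5322 × 13.7456% + 0.0478 × 5.4904% + 0.1780 × 5.9550% + 0.2421 × 6.1500% = 10.1261%.

10.13%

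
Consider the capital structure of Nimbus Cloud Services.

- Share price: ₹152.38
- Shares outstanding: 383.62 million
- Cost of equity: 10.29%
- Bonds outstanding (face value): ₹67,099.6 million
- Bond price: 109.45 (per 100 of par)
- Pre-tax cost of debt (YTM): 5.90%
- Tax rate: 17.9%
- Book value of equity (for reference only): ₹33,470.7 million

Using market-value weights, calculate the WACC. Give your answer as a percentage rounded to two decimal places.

7.26%

Market value of equity E = 152.38 × 383.62m = 58456.0156m. Market value of debt D = 67099.6m × 109.45/100 = 73440.5122m.
Total capital V = 58456.0156 + 73440.5122 = 131896.5278.
Equity: weight = 58456.0156/131896.5278 = 0.4432; cost = 10.29%.
Bonds outstanding: weight = 73440.5122/131896.5278 = 0.5568; after-tax cost = 5.9% × (1 − 17.9%) = 4.8439%.
WACC = 0.4432 × 10.2900% + 0.5568 × 4.8439% = 7.2576%.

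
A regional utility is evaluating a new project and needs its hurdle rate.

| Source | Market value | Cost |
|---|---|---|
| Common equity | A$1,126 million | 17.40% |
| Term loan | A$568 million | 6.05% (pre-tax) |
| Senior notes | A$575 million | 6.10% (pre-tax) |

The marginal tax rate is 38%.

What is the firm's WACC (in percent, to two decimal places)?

Total capital V = 1126 + 568 + 575 = 2269.
Equity: weight = 1126/2269 = 0.4963; cost = 17.4%.
Term loan: weight = 568/2269 = 0.2503; after-tax cost = 6.05% × (1 − 38%) = 3.7510%.
Senior notes: weight = 575/2269 = 0.2534; after-tax cost = 6.1% × (1 − 38%) = 3.7820%.
WACC = 0.4963 × 17.4000% + 0.2503 × 3.7510% + 0.2534 × 3.7820% = 10.5322%.

10.53%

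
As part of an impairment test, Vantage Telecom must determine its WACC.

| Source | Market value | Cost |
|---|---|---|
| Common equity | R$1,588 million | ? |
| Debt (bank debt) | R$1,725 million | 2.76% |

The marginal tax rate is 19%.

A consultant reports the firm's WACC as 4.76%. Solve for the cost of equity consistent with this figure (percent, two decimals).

Total capital V = 1588 + 1725 = 3313.
Equity weight = 1588/3313 = 0.4793.
Bank debt weight = 1725/3313 = 0.5207.
Debt contribution = 0.5207 × 2.76% × (1 − 19%) = 1.1640%.
Required equity contribution = 4.76% − 1.1640% = 3.5960%.
Re = 3.5960% / 0.4793 = 7.5022%.

7.50%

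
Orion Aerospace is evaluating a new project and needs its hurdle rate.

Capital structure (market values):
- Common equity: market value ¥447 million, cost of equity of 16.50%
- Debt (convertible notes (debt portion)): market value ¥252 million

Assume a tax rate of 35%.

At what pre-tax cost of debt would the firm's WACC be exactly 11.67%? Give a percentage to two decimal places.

4.77%

Total capital V = 447 + 252 = 699.
Equity weight = 447/699 = 0.6395.
Convertible notes (debt portion) weight = 252/699 = 0.3605.
Equity contribution = 0.6395 × 16.5% = 10.5515%.
Remaining for debt = 11.67% − 10.5515% = 1.1185%.
Rd × (1 − 35%) × 0.3605 = 1.1185%  ⇒  Rd = 4.7731%.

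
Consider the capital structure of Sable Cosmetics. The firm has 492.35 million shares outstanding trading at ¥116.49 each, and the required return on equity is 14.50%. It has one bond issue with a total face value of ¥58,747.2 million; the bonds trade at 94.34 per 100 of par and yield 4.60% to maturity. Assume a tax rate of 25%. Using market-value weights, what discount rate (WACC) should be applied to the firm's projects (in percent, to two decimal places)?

Market value of equity E = 116.49 × 492.35m = 57353.8515m. Market value of debt D = 58747.2m × 94.34/100 = 55422.10848m.
Total capital V = 57353.8515 + 55422.10848 = 112775.95998.
Equity: weight = 57353.8515/112775.95998 = 0.5086; cost = 14.5%.
Bonds outstanding: weight = 55422.10848/112775.95998 = 0.4914; after-tax cost = 4.6% × (1 − 25%) = 3.4500%.
WACC = 0.5086 × 14.5000% + 0.4914 × 3.4500% = 9.0696%.

9.07%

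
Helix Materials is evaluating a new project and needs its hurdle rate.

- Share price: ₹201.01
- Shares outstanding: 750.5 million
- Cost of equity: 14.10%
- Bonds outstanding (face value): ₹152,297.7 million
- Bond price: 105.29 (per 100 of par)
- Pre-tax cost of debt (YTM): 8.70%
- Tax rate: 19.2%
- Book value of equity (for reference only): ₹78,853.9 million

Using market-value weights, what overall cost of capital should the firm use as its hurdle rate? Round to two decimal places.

Market value of equity E = 201.01 × 750.5m = 150858.005m. Market value of debt D = 152297.7m × 105.29/100 = 160354.24833m.
Total capital V = 150858.005 + 160354.24833 = 311212.25333.
Equity: weight = 150858.005/311212.25333 = 0.4847; cost = 14.1%.
Bonds outstanding: weight = 160354.24833/311212.25333 = 0.5153; after-tax cost = 8.7% × (1 − 19.2%) = 7.0296%.
WACC = 0.4847 × 14.1000% + 0.5153 × 7.0296% = 10.4569%.

10.46%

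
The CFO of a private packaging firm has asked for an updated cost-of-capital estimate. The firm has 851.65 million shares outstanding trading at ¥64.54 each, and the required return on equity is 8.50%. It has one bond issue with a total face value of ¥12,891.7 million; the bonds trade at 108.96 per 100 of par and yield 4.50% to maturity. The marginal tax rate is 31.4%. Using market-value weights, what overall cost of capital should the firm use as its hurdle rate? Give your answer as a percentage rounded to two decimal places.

Market value of equity E = 64.54 × 851.65m = 54965.491m. Market value of debt D = 12891.7m × 108.96/100 = 14046.79632m.
Total capital V = 54965.491 + 14046.79632 = 69012.28732.
Equity: weight = 54965.491/69012.28732 = 0.7965; cost = 8.5%.
Bonds outstanding: weight = 14046.79632/69012.28732 = 0.2035; after-tax cost = 4.5% × (1 − 31.4%) = 3.0870%.
WACC = 0.7965 × 8.5000% + 0.2035 × 3.0870% = 7.3982%.

7.40%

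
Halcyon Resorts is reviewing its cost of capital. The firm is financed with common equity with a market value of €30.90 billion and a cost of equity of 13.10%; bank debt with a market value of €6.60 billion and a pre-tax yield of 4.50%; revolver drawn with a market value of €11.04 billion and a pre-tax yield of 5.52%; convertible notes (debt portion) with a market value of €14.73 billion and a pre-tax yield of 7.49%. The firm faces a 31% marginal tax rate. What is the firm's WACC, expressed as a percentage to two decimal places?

8.59%

Total capital V = 30.9 + 6.6 + 11.04 + 14.73 = 63.27.
Equity: weight = 30.9/63.27 = 0.4884; cost = 13.1%.
Bank debt: weight = 6.6/63.27 = 0.1043; after-tax cost = 4.5% × (1 − 31%) = 3.1050%.
Revolver drawn: weight = 11.04/63.27 = 0.1745; after-tax cost = 5.52% × (1 − 31%) = 3.8088%.
Convertible notes (debt portion): weight = 14.73/63.27 = 0.2328; after-tax cost = 7.49% × (1 − 31%) = 5.1681%.
WACC = 0.4884 × 13.1000% + 0.1043 × 3.1050% + 0.1745 × 3.8088% + 0.2328 × 5.1681% = 8.5895%.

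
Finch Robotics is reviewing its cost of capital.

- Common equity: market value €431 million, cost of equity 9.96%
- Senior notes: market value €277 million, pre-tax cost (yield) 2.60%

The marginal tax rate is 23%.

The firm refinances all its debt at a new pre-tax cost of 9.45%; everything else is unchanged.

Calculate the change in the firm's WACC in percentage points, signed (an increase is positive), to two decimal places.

Current WACC:
Total capital V = 431 + 277 = 708.
Equity: weight = 431/708 = 0.6088; cost = 9.96%.
Senior notes: weight = 277/708 = 0.3912; after-tax cost = 2.6% × (1 − 23%) = 2.0020%.
WACC = 0.6088 × 9.9600% + 0.3912 × 2.0020% = 6.8465%.
After the change:
Total capital V = 431 + 277 = 708.
Equity: weight = 431/708 = 0.6088; cost = 9.96%.
Senior notes: weight = 277/708 = 0.3912; after-tax cost = 9.45% × (1 − 23%) = 7.2765%.
WACC = 0.6088 × 9.9600% + 0.3912 × 7.2765% = 8.9101%.
Change in WACC = 8.9101% − 6.8465% = 2.0636 pp.

+2.06 pp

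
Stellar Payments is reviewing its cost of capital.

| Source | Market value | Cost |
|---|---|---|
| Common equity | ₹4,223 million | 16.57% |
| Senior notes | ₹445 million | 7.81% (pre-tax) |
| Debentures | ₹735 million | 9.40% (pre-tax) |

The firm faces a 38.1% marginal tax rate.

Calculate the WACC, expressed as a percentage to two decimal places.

Total capital V = 4223 + 445 + 735 = 5403.
Equity: weight = 4223/5403 = 0.7816; cost = 16.57%.
Senior notes: weight = 445/5403 = 0.0824; after-tax cost = 7.81% × (1 − 38.1%) = 4.8344%.
Debentures: weight = 735/5403 = 0.1360; after-tax cost = 9.4% × (1 − 38.1%) = 5.8186%.
WACC = 0.7816 × 16.5700% + 0.0824 × 4.8344% + 0.1360 × 5.8186% = 14.1409%.

14.14%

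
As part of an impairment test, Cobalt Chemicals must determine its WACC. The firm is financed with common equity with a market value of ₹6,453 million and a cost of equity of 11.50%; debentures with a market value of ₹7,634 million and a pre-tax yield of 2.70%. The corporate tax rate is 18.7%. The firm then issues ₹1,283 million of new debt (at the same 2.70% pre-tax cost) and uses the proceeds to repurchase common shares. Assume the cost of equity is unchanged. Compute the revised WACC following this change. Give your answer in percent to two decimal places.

5.61%

After the change:
Total capital V = 5170 + 8917 = 14087.
Equity: weight = 5170/14087 = 0.3670; cost = 11.5%.
Debentures: weight = 8917/14087 = 0.6330; after-tax cost = 2.7% × (1 − 18.7%) = 2.1951%.
WACC = 0.3670 × 11.5000% + 0.6330 × 2.1951% = 5.6100%.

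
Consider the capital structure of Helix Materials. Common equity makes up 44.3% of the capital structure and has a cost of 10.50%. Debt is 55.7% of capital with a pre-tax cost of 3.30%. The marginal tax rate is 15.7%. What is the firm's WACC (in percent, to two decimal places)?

After-tax cost of debt = 3.3% × (1 − 15.7%) = 2.7819%.
WACC = 0.443 × 10.5000% + 0.557 × 2.7819% = 6.2010%.

6.20%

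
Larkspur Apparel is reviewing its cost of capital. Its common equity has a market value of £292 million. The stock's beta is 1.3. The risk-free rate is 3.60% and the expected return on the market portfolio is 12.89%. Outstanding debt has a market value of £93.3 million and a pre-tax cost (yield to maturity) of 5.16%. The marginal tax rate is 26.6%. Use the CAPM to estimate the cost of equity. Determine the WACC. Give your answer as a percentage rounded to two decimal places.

Market risk premium = 12.89% − 3.6% = 9.29%.
Cost of equity via CAPM: Re = 3.6% + 1.3 × 9.29% = 15.6770%.
Total capital V = 292 + 93.3 = 385.3.
Equity: weight = 292/385.3 = 0.7579; cost = 15.677%.
Debt: weight = 93.3/385.3 = 0.2421; after-tax cost = 5.16% × (1 − 26.6%) = 3.7874%.
WACC = 0.7579 × 15.6770% + 0.2421 × 3.7874% = 12.7980%.

12.80%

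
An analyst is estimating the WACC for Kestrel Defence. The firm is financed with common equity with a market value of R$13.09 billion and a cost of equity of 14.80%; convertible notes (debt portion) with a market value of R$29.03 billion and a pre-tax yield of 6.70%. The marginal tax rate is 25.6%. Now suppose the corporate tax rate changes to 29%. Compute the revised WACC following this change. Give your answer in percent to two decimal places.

After the change:
Total capital V = 13.09 + 29.03 = 42.12.
Equity: weight = 13.09/42.12 = 0.3108; cost = 14.8%.
Convertible notes (debt portion): weight = 29.03/42.12 = 0.6892; after-tax cost = 6.7% × (1 − 29%) = 4.7570%.
WACC = 0.3108 × 14.8000% + 0.6892 × 4.7570% = 7.8782%.

7.88%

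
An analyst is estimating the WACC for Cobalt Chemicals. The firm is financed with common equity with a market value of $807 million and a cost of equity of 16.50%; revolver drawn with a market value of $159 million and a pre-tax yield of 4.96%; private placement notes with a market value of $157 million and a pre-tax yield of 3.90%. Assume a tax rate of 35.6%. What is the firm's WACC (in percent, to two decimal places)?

Total capital V = 807 + 159 + 157 = 1123.
Equity: weight = 807/1123 = 0.7186; cost = 16.5%.
Revolver drawn: weight = 159/1123 = 0.1416; after-tax cost = 4.96% × (1 − 35.6%) = 3.1942%.
Private placement notes: weight = 157/1123 = 0.1398; after-tax cost = 3.9% × (1 − 35.6%) = 2.5116%.
WACC = 0.7186 × 16.5000% + 0.1416 × 3.1942% + 0.1398 × 2.5116% = 12.6605%.

12.66%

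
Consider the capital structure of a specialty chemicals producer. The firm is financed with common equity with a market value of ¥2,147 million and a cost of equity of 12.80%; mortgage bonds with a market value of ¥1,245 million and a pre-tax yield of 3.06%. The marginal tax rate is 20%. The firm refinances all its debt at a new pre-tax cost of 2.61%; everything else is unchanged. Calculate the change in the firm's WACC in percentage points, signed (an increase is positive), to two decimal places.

-0.13 pp

Current WACC:
Total capital V = 2147 + 1245 = 3392.
Equity: weight = 2147/3392 = 0.6330; cost = 12.8%.
Mortgage bonds: weight = 1245/3392 = 0.3670; after-tax cost = 3.06% × (1 − 20%) = 2.4480%.
WACC = 0.6330 × 12.8000% + 0.3670 × 2.4480% = 9.0004%.
After the change:
Total capital V = 2147 + 1245 = 3392.
Equity: weight = 2147/3392 = 0.6330; cost = 12.8%.
Mortgage bonds: weight = 1245/3392 = 0.3670; after-tax cost = 2.61% × (1 − 20%) = 2.0880%.
WACC = 0.6330 × 12.8000% + 0.3670 × 2.0880% = 8.8683%.
Change in WACC = 8.8683% − 9.0004% = -0.1321 pp.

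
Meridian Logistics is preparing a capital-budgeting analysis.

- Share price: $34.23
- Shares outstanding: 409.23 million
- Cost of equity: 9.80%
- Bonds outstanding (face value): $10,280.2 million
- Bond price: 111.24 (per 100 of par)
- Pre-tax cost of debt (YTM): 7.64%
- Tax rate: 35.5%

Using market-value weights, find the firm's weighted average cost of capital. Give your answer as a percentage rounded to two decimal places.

Market value of equity E = 34.23 × 409.23m = 14007.9429m. Market value of debt D = 10280.2m × 111.24/100 = 11435.69448m.
Total capital V = 14007.9429 + 11435.69448 = 25443.63738.
Equity: weight = 14007.9429/25443.63738 = 0.5505; cost = 9.8%.
Bonds outstanding: weight = 11435.69448/25443.63738 = 0.4495; after-tax cost = 7.64% × (1 − 35.5%) = 4.9278%.
WACC = 0.5505 × 9.8000% + 0.4495 × 4.9278% = 7.6102%.

7.61%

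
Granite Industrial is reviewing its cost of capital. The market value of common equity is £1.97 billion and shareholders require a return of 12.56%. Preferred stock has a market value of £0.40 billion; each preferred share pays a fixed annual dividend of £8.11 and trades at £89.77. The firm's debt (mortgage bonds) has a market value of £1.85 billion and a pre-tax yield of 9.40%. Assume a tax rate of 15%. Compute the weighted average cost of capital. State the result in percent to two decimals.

10.22%

Cost of preferred: Rp = 8.11 / 89.77 = 9.0342%.
Total capital V = 1.97 + 0.4 + 1.85 = 4.22.
Equity: weight = 1.97/4.22 = 0.4668; cost = 12.56%.
Preferred: weight = 0.4/4.22 = 0.0948; cost = 9.0342%.
Mortgage bonds: weight = 1.85/4.22 = 0.4384; after-tax cost = 9.4% × (1 − 15%) = 7.9900%.
WACC = 0.4668 × 12.5600% + 0.0948 × 9.0342% + 0.4384 × 7.9900% = 10.2224%.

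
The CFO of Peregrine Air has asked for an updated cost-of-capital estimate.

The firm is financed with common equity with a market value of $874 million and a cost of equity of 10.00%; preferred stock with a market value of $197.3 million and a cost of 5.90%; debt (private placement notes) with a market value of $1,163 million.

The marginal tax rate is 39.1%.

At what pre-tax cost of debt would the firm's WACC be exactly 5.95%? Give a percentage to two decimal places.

4.79%

Total capital V = 874 + 197.3 + 1163 = 2234.3.
Equity weight = 874/2234.3 = 0.3912.
Preferred weight = 197.3/2234.3 = 0.0883.
Private placement notes weight = 1163/2234.3 = 0.5205.
Equity contribution = 0.3912 × 10% = 3.9117%.
Preferred contribution = 0.0883 × 5.9% = 0.5210%.
Remaining for debt = 5.95% − 4.4327% = 1.5173%.
Rd × (1 − 39.1%) × 0.5205 = 1.5173%  ⇒  Rd = 4.7864%.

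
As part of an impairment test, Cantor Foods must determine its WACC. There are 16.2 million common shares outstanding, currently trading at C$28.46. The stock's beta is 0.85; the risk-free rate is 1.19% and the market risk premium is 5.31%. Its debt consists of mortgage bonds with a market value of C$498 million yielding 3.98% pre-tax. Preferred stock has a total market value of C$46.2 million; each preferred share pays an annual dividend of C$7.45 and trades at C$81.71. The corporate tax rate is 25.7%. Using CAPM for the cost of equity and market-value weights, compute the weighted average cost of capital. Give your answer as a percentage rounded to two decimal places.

4.50%

Cost of equity via CAPM: Re = 1.19% + 0.85 × 5.31% = 5.7035%.
Cost of preferred: Rp = 7.45 / 81.71 = 9.1176%.
Market value of equity E = 28.46 × 16.2m = 461.052m.
Total capital V = 461.052 + 46.2 + 498 = 1005.252.
Equity: weight = 461.052/1005.252 = 0.4586; cost = 5.7035%.
Preferred: weight = 46.2/1005.252 = 0.0460; cost = 9.1176%.
Mortgage bonds: weight = 498/1005.252 = 0.4954; after-tax cost = 3.98% × (1 − 25.7%) = 2.9571%.
WACC = 0.4586 × 5.7035% + 0.0460 × 9.1176% + 0.4954 × 2.9571% = 4.4999%.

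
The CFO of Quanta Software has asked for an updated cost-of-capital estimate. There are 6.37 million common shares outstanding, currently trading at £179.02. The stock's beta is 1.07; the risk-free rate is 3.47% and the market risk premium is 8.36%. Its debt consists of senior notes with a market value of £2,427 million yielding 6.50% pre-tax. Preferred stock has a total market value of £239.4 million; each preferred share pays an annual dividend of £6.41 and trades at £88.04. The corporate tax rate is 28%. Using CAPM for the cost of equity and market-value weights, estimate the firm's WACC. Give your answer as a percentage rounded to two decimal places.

7.16%

Cost of equity via CAPM: Re = 3.47% + 1.07 × 8.36% = 12.4152%.
Cost of preferred: Rp = 6.41 / 88.04 = 7.2808%.
Market value of equity E = 179.02 × 6.37m = 1140.3574m.
Total capital V = 1140.3574 + 239.4 + 2427 = 3806.7574.
Equity: weight = 1140.3574/3806.7574 = 0.2996; cost = 12.4152%.
Preferred: weight = 239.4/3806.7574 = 0.0629; cost = 7.2808%.
Senior notes: weight = 2427/3806.7574 = 0.6376; after-tax cost = 6.5% × (1 − 28%) = 4.6800%.
WACC = 0.2996 × 12.4152% + 0.0629 × 7.2808% + 0.6376 × 4.6800% = 7.1607%.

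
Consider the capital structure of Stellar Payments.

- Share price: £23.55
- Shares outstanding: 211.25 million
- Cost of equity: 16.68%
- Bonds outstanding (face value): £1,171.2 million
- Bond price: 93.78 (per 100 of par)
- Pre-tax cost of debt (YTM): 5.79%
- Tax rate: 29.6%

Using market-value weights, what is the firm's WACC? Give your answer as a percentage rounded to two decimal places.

Market value of equity E = 23.55 × 211.25m = 4974.9375m. Market value of debt D = 1171.2m × 93.78/100 = 1098.35136m.
Total capital V = 4974.9375 + 1098.35136 = 6073.28886.
Equity: weight = 4974.9375/6073.28886 = 0.8192; cost = 16.68%.
Bonds outstanding: weight = 1098.35136/6073.28886 = 0.1808; after-tax cost = 5.79% × (1 − 29.6%) = 4.0762%.
WACC = 0.8192 × 16.6800% + 0.1808 × 4.0762% = 14.4006%.

14.40%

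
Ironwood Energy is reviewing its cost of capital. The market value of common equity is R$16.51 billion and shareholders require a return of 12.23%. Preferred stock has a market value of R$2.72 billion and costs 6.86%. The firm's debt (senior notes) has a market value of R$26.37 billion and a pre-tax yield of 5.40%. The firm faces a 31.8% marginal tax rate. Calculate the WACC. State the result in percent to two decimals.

6.97%

Total capital V = 16.51 + 2.72 + 26.37 = 45.6.
Equity: weight = 16.51/45.6 = 0.3621; cost = 12.23%.
Preferred: weight = 2.72/45.6 = 0.0596; cost = 6.86%.
Senior notes: weight = 26.37/45.6 = 0.5783; after-tax cost = 5.4% × (1 − 31.8%) = 3.6828%.
WACC = 0.3621 × 12.2300% + 0.0596 × 6.8600% + 0.5783 × 3.6828% = 6.9669%.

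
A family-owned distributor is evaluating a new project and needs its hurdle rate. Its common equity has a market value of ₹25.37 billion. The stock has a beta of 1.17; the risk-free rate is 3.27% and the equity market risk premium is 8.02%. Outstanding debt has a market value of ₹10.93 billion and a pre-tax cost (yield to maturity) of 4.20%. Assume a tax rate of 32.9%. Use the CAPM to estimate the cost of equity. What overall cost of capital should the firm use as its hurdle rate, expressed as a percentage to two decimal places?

Cost of equity via CAPM: Re = 3.27% + 1.17 × 8.02% = 12.6534%.
Total capital V = 25.37 + 10.93 = 36.3.
Equity: weight = 25.37/36.3 = 0.6989; cost = 12.6534%.
Debt: weight = 10.93/36.3 = 0.3011; after-tax cost = 4.2% × (1 − 32.9%) = 2.8182%.
WACC = 0.6989 × 12.6534% + 0.3011 × 2.8182% = 9.6920%.

9.69%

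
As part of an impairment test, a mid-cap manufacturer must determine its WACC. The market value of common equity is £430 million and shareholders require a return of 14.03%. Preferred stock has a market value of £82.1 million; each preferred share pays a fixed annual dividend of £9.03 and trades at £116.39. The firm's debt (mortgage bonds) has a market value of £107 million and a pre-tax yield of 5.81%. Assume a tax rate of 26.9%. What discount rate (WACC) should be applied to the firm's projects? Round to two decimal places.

Cost of preferred: Rp = 9.03 / 116.39 = 7.7584%.
Total capital V = 430 + 82.1 + 107 = 619.1.
Equity: weight = 430/619.1 = 0.6946; cost = 14.03%.
Preferred: weight = 82.1/619.1 = 0.1326; cost = 7.7584%.
Mortgage bonds: weight = 107/619.1 = 0.1728; after-tax cost = 5.81% × (1 − 26.9%) = 4.2471%.
WACC = 0.6946 × 14.0300% + 0.1326 × 7.7584% + 0.1728 × 4.2471% = 11.5075%.

11.51%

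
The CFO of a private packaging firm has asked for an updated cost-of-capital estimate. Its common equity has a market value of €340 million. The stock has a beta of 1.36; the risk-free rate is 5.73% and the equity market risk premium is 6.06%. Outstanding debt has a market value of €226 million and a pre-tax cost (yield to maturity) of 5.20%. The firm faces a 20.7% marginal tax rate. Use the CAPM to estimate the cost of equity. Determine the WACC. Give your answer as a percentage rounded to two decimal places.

10.04%

Cost of equity via CAPM: Re = 5.73% + 1.36 × 6.06% = 13.9716%.
Total capital V = 340 + 226 = 566.
Equity: weight = 340/566 = 0.6007; cost = 13.9716%.
Debt: weight = 226/566 = 0.3993; after-tax cost = 5.2% × (1 − 20.7%) = 4.1236%.
WACC = 0.6007 × 13.9716% + 0.3993 × 4.1236% = 10.0394%.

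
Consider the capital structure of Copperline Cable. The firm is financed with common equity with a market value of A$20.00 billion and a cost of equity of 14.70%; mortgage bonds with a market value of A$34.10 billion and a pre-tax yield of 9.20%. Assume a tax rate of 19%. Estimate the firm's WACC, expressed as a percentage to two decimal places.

Total capital V = 20 + 34.1 = 54.1.
Equity: weight = 20/54.1 = 0.3697; cost = 14.7%.
Mortgage bonds: weight = 34.1/54.1 = 0.6303; after-tax cost = 9.2% × (1 − 19%) = 7.4520%.
WACC = 0.3697 × 14.7000% + 0.6303 × 7.4520% = 10.1315%.

10.13%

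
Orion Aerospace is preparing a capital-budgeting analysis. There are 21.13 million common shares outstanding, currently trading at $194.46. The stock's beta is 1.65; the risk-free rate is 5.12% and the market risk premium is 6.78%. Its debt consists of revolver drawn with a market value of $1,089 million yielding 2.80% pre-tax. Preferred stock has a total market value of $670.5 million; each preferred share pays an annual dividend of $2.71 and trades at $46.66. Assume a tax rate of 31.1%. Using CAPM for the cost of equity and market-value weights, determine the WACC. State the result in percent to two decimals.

12.44%

Cost of equity via CAPM: Re = 5.12% + 1.65 × 6.78% = 16.3070%.
Cost of preferred: Rp = 2.71 / 46.66 = 5.8080%.
Market value of equity E = 194.46 × 21.13m = 4108.9398m.
Total capital V = 4108.9398 + 670.5 + 1089 = 5868.4398.
Equity: weight = 4108.9398/5868.4398 = 0.7002; cost = 16.307%.
Preferred: weight = 670.5/5868.4398 = 0.1143; cost = 5.808%.
Revolver drawn: weight = 1089/5868.4398 = 0.1856; after-tax cost = 2.8% × (1 − 31.1%) = 1.9292%.
WACC = 0.7002 × 16.3070% + 0.1143 × 5.8080% + 0.1856 × 1.9292% = 12.4394%.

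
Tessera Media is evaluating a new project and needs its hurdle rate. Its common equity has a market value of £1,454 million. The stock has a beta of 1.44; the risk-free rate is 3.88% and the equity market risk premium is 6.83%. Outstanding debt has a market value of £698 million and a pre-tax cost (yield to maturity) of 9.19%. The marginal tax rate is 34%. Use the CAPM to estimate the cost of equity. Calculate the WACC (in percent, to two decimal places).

11.23%

Cost of equity via CAPM: Re = 3.88% + 1.44 × 6.83% = 13.7152%.
Total capital V = 1454 + 698 = 2152.
Equity: weight = 1454/2152 = 0.6757; cost = 13.7152%.
Debt: weight = 698/2152 = 0.3243; after-tax cost = 9.19% × (1 − 34%) = 6.0654%.
WACC = 0.6757 × 13.7152% + 0.3243 × 6.0654% = 11.2340%.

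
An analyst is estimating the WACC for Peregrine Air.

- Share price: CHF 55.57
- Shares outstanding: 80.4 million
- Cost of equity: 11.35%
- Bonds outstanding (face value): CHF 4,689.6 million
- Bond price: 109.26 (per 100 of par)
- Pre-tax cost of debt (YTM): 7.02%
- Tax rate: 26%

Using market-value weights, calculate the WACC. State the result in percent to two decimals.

8.06%

Market value of equity E = 55.57 × 80.4m = 4467.828m. Market value of debt D = 4689.6m × 109.26/100 = 5123.85696m.
Total capital V = 4467.828 + 5123.85696 = 9591.68496.
Equity: weight = 4467.828/9591.68496 = 0.4658; cost = 11.35%.
Bonds outstanding: weight = 5123.85696/9591.68496 = 0.5342; after-tax cost = 7.02% × (1 − 26%) = 5.1948%.
WACC = 0.4658 × 11.3500% + 0.5342 × 5.1948% = 8.0619%.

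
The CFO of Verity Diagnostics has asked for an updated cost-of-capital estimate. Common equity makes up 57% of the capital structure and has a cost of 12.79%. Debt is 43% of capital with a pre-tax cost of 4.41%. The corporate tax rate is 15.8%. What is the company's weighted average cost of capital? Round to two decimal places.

8.89%

After-tax cost of debt = 4.41% × (1 − 15.8%) = 3.7132%.
WACC = 0.570 × 12.7900% + 0.430 × 3.7132% = 8.8870%.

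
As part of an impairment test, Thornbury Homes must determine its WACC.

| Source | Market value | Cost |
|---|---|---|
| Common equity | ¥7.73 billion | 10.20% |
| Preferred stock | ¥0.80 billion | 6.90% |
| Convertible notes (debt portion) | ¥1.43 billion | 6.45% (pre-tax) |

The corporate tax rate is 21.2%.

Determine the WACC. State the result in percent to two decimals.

9.20%

Total capital V = 7.73 + 0.8 + 1.43 = 9.96.
Equity: weight = 7.73/9.96 = 0.7761; cost = 10.2%.
Preferred: weight = 0.8/9.96 = 0.0803; cost = 6.9%.
Convertible notes (debt portion): weight = 1.43/9.96 = 0.1436; after-tax cost = 6.45% × (1 − 21.2%) = 5.0826%.
WACC = 0.7761 × 10.2000% + 0.0803 × 6.9000% + 0.1436 × 5.0826% = 9.2002%.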